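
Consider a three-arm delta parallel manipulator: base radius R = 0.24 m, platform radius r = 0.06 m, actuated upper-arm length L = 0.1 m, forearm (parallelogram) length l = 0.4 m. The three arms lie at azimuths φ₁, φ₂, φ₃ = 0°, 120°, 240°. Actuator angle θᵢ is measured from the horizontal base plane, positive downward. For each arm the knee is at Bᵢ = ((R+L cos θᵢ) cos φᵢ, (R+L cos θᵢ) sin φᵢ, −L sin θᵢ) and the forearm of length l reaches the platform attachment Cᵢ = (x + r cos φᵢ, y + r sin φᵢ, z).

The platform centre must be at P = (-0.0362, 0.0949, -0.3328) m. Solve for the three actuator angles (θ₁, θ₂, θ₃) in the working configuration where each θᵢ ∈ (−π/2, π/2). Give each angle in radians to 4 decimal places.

θ₁ = 0.7856, θ₂ = -0.2619, θ₃ = 0.9602

φ1=0.0° → target in arm frame (-0.0362, 0.0949)
  A cos θ + B sin θ = C:  0.2162·cos θ + -0.3328·sin θ = -0.0825
  θ1 = atan2(B,A) + arccos(C/0.3969) = 0.7856
rotate P by −φ2: (0.1003, -0.0161, -0.3328)
  A=0.0797, B=-0.3328, C=(l²−L²−A²−y'²−z²)/(2L)=0.1632
  θ2 = atan2(B,A) + arccos(C/0.3422) = -0.2619
φ3=240.0° → target in arm frame (-0.0641, -0.0788)
  A=0.2441, B=-0.3328, C=(l²−L²−A²−y'²−z²)/(2L)=-0.1327
  γ=atan2(-0.3328,0.2441)=-0.9380;  ψ=arccos(-0.3216)=1.8982;  θ3=γ+ψ≈0.9602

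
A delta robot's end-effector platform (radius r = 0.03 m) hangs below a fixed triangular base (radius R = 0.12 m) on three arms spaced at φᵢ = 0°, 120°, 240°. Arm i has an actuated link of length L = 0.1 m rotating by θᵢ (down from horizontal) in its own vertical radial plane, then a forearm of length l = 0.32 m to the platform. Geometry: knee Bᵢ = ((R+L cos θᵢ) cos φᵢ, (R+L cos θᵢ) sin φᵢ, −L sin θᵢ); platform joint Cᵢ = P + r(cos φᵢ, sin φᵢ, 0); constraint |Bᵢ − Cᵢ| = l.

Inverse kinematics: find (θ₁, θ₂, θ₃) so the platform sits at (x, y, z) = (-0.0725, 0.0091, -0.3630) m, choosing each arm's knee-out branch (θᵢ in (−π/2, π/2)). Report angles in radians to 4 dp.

rotate P by −φ1: (-0.0725, 0.0091, -0.3630)
  A=0.1625, B=-0.3630, C=(l²−L²−A²−y'²−z²)/(2L)=-0.3293
  θ1 = atan2(B,A) + arccos(C/0.3977) = 1.3964
arm 2 (φ=120.0°): x'=0.0441, y'=0.0582
  A=0.0459, B=-0.3630, C=(l²−L²−A²−y'²−z²)/(2L)=-0.2243
  γ=atan2(-0.3630,0.0459)=-1.4451;  ψ=arccos(-0.6131)=2.2308;  θ2=γ+ψ≈0.7857
rotate P by −φ3: (0.0284, -0.0673, -0.3630)
  A cos θ + B sin θ = C:  0.0616·cos θ + -0.3630·sin θ = -0.2385
  √(A²+B²)=0.3682;  θ3 = -1.4026+2.2755 ≈ 0.8728

θ₁ = 1.3964, θ₂ = 0.7857, θ₃ = 0.8728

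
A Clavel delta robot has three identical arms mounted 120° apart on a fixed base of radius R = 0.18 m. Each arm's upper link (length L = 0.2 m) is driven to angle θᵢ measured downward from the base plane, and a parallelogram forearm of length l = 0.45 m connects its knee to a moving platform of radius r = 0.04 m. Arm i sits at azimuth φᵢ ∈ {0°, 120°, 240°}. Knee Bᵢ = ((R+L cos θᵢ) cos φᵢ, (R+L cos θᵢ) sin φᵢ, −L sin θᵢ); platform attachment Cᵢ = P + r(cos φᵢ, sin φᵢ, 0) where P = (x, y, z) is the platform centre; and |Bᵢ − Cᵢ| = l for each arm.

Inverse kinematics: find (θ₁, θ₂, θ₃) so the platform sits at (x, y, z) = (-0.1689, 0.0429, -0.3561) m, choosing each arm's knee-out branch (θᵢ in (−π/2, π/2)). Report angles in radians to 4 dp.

rotate P by −φ1: (-0.1689, 0.0429, -0.3561)
  A cos θ + B sin θ = C:  0.3089·cos θ + -0.3561·sin θ = -0.1539
  θ1 = atan2(B,A) + arccos(C/0.4714) = 1.0471
rotate P by −φ2: (0.1216, 0.1248, -0.3561)
  A=0.0184, B=-0.3561, C=(l²−L²−A²−y'²−z²)/(2L)=0.0494
  θ2 = atan2(B,A) + arccos(C/0.3566) = -0.0875
rotate P by −φ3: (0.0473, -0.1677, -0.3561)
  e−x'=0.0927;  (l²−L²−(e−x')²−y'²−z²)/2L = -0.0026
  θ3 = atan2(B,A) + arccos(C/0.3680) = 0.2617

θ₁ = 1.0471, θ₂ = -0.0875, θ₃ = 0.2617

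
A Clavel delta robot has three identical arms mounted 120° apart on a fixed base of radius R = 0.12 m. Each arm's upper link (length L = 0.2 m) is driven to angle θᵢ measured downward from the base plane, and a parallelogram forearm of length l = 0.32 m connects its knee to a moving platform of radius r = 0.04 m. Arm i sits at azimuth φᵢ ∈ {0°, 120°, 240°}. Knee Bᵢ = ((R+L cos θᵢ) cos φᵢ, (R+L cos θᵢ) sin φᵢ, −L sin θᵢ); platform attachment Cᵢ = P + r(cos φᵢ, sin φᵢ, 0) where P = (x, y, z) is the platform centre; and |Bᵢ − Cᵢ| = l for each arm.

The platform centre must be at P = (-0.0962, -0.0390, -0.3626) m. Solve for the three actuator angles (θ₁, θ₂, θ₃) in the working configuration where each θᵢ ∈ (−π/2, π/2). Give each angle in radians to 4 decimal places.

θ₁ = 1.1343, θ₂ = 0.7852, θ₃ = 0.5235

arm 1 (φ=0.0°): x'=-0.0962, y'=-0.0390
  A cos θ + B sin θ = C:  0.1762·cos θ + -0.3626·sin θ = -0.2541
  γ=atan2(-0.3626,0.1762)=-1.1185;  ψ=arccos(-0.6303)=2.2528;  θ1=γ+ψ≈1.1343
arm 2 (φ=120.0°): x'=0.0143, y'=0.1028
  A cos θ + B sin θ = C:  0.0657·cos θ + -0.3626·sin θ = -0.2099
  √(A²+B²)=0.3685;  θ2 = -1.3916+2.1768 ≈ 0.7852
arm 3 (φ=240.0°): x'=0.0819, y'=-0.0638
  A=-0.0019, B=-0.3626, C=(l²−L²−A²−y'²−z²)/(2L)=-0.1829
  γ=atan2(-0.3626,-0.0019)=-1.5760;  ψ=arccos(-0.5044)=2.0994;  θ3=γ+ψ≈0.5235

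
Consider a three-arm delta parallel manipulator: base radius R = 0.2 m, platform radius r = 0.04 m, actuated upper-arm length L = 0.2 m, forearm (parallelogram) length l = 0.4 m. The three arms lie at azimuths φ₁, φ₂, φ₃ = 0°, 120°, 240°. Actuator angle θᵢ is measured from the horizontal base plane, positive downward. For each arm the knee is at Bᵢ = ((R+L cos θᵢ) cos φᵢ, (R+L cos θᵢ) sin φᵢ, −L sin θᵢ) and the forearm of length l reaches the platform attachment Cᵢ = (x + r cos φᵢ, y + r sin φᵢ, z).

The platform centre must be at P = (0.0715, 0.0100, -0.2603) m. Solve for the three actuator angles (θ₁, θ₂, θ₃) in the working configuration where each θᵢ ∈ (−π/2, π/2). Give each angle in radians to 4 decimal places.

θ₁ = -0.0870, θ₂ = 0.5235, θ₃ = 0.6111

φ1=0.0° → target in arm frame (0.0715, 0.0100)
  A cos θ + B sin θ = C:  0.0885·cos θ + -0.2603·sin θ = 0.1108
  √(A²+B²)=0.2749;  θ1 = -1.2431+1.1561 ≈ -0.0870
φ2=120.0° → target in arm frame (-0.0271, -0.0669)
  A=0.1871, B=-0.2603, C=(l²−L²−A²−y'²−z²)/(2L)=0.0319
  √(A²+B²)=0.3206;  θ2 = -0.9476+1.4711 ≈ 0.5235
rotate P by −φ3: (-0.0444, 0.0569, -0.2603)
  A=0.2044, B=-0.2603, C=(l²−L²−A²−y'²−z²)/(2L)=0.0181
  γ=atan2(-0.2603,0.2044)=-0.9051;  ψ=arccos(0.0545)=1.5162;  θ3=γ+ψ≈0.6111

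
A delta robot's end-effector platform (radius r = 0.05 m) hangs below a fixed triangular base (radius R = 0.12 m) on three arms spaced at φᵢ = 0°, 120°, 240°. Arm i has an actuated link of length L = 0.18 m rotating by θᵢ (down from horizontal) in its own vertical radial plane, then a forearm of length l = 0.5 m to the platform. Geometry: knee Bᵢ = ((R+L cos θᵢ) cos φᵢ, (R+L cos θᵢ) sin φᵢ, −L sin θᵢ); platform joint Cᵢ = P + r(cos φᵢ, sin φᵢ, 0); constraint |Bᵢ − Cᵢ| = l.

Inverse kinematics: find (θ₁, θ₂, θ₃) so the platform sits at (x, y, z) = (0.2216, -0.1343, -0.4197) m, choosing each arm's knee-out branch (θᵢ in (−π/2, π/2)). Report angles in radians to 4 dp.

arm 1 (φ=0.0°): x'=0.2216, y'=-0.1343
  A cos θ + B sin θ = C:  -0.1516·cos θ + -0.4197·sin θ = 0.0012
  √(A²+B²)=0.4462;  θ1 = -1.9174+1.5681 ≈ -0.3493
φ2=120.0° → target in arm frame (-0.2271, -0.1248)
  A cos θ + B sin θ = C:  0.2971·cos θ + -0.4197·sin θ = -0.1733
  θ2 = atan2(B,A) + arccos(C/0.5142) = 0.9597
φ3=240.0° → target in arm frame (0.0055, 0.2591)
  A cos θ + B sin θ = C:  0.0645·cos θ + -0.4197·sin θ = -0.0828
  √(A²+B²)=0.4246;  θ3 = -1.4183+1.7671 ≈ 0.3488

θ₁ = -0.3493, θ₂ = 0.9597, θ₃ = 0.3488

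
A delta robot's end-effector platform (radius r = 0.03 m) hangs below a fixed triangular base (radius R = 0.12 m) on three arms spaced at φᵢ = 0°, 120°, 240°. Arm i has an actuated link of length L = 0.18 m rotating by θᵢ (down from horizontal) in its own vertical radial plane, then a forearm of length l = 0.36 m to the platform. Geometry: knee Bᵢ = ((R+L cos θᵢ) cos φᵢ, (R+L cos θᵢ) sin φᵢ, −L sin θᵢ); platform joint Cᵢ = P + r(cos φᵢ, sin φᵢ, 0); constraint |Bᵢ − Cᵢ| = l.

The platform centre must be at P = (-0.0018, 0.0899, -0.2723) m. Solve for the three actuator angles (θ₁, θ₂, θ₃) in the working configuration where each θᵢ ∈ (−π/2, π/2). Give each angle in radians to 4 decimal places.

θ₁ = 0.2619, θ₂ = -0.1749, θ₃ = 0.6108

φ1=0.0° → target in arm frame (-0.0018, 0.0899)
  e−x'=0.0918;  (l²−L²−(e−x')²−y'²−z²)/2L = 0.0182
  θ1 = atan2(B,A) + arccos(C/0.2874) = 0.2619
φ2=120.0° → target in arm frame (0.0788, -0.0434)
  e−x'=0.0112;  (l²−L²−(e−x')²−y'²−z²)/2L = 0.0585
  √(A²+B²)=0.2725;  θ2 = -1.5295+1.3546 ≈ -0.1749
φ3=240.0° → target in arm frame (-0.0770, -0.0465)
  A=0.1670, B=-0.2723, C=(l²−L²−A²−y'²−z²)/(2L)=-0.0194
  θ3 = atan2(B,A) + arccos(C/0.3194) = 0.6108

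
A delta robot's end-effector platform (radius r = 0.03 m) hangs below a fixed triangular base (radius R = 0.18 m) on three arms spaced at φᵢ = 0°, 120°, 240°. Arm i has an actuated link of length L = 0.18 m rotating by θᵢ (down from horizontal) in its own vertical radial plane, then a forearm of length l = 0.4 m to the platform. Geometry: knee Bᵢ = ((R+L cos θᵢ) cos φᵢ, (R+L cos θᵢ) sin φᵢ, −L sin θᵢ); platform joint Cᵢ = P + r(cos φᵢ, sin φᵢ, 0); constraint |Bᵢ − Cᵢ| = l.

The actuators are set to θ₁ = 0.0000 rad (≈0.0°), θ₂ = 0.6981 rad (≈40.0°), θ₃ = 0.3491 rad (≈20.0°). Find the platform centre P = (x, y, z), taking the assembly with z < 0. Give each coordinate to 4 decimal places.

(0.0638, -0.0413, -0.2957)

S1 = (0.3300·cos0.0°, 0.3300·sin0.0°, 0.0000) = (0.3300, 0.0000, 0.0000)
arm 2 at φ=120.0°: (R−r)+L cos θ2 = 0.2879;  S2 = (-0.1439, 0.2493, -0.1157)
φ3=240.0°: virtual centre (-0.1596, -0.2764, -0.0616), radius l
|S₂|²−|S₁|² = -0.0126;  |S₃|²−|S₁|² = -0.0033
linear system: -0.9479x+0.4986y = -0.0126−-0.2314z; -0.9791x+-0.5528y = -0.0033−-0.1231z
det = 1.0122;  x = 0.0085+-0.1870z,  y = -0.0092+0.1085z
into |P−S₁|² = l²: 1.0468z² + 0.1183z + -0.0566 = 0;  Δ = 0.2508;  z = -0.2957 or 0.1827 → z<0 root = -0.2957
x = 0.0638, y = -0.0413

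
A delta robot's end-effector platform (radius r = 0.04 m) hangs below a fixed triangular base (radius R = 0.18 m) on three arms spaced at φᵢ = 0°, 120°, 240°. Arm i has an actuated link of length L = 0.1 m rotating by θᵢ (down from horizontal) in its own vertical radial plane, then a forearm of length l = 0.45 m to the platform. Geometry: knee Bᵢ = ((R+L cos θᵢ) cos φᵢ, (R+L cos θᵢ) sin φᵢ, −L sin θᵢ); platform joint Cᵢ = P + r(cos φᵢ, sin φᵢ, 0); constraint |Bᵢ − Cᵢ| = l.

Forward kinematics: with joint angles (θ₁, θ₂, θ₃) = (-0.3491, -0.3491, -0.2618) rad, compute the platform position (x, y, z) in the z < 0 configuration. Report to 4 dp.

S1 = (0.2340·cos0.0°, 0.2340·sin0.0°, 0.0342) = (0.2340, 0.0000, 0.0342)
φ2=120.0°: virtual centre (-0.1170, 0.2026, 0.0342), radius l
φ3=240.0°: virtual centre (-0.1183, -0.2049, 0.0259), radius l
subtract pairs → two planes through P
linear system: -0.7019x+0.4052y = 0.0000−0.0000z; -0.7045x+-0.4098y = 0.0007−-0.0166z
det = 0.5731;  x = -0.0005+-0.0118z,  y = -0.0009+-0.0204z
sphere 1 gives Az²+Bz+C=0 with A=1.0006, B=-0.0629, C=-0.1463;  B²−4AC=0.5897;  roots -0.3523, 0.4151;  negative root z = -0.3523
x = 0.0036, y = 0.0063

(0.0036, 0.0063, -0.3523)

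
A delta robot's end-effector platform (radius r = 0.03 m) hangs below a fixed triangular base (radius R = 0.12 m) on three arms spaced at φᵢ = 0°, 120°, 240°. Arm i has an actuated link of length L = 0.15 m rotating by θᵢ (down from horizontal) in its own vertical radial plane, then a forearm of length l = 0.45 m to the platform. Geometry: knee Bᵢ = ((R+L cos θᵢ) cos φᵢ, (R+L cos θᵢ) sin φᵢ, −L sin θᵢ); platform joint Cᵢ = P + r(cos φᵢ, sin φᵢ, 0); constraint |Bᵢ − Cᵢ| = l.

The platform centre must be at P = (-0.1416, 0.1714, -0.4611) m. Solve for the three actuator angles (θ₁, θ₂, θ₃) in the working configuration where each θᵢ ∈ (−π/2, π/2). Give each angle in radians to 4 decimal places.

θ₁ = 1.3090, θ₂ = 0.0873, θ₃ = 1.1345

φ1=0.0° → target in arm frame (-0.1416, 0.1714)
  A=0.2316, B=-0.4611, C=(l²−L²−A²−y'²−z²)/(2L)=-0.3854
  γ=atan2(-0.4611,0.2316)=-1.1053;  ψ=arccos(-0.7470)=2.4143;  θ1=γ+ψ≈1.3090
φ2=120.0° → target in arm frame (0.2192, 0.0369)
  A cos θ + B sin θ = C:  -0.1292·cos θ + -0.4611·sin θ = -0.1689
  γ=atan2(-0.4611,-0.1292)=-1.8441;  ψ=arccos(-0.3528)=1.9313;  θ2=γ+ψ≈0.0873
rotate P by −φ3: (-0.0776, -0.2083, -0.4611)
  A=0.1676, B=-0.4611, C=(l²−L²−A²−y'²−z²)/(2L)=-0.3471
  γ=atan2(-0.4611,0.1676)=-1.2221;  ψ=arccos(-0.7074)=2.3566;  θ3=γ+ψ≈1.1345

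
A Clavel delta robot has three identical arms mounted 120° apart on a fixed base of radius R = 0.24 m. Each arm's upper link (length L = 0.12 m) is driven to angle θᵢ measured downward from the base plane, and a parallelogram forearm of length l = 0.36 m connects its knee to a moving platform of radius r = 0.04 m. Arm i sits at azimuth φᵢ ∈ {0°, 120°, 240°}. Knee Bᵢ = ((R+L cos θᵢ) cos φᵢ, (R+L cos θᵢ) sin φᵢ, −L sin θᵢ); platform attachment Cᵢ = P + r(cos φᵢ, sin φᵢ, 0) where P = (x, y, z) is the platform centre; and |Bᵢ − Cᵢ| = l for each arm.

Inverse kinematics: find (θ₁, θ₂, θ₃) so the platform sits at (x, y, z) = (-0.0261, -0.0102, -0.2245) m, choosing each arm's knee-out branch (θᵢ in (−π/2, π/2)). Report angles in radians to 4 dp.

θ₁ = 0.6105, θ₂ = 0.3494, θ₃ = 0.1741

φ1=0.0° → target in arm frame (-0.0261, -0.0102)
  e−x'=0.2261;  (l²−L²−(e−x')²−y'²−z²)/2L = 0.0566
  γ=atan2(-0.2245,0.2261)=-0.7818;  ψ=arccos(0.1775)=1.3923;  θ1=γ+ψ≈0.6105
rotate P by −φ2: (0.0042, 0.0277, -0.2245)
  A=0.1958, B=-0.2245, C=(l²−L²−A²−y'²−z²)/(2L)=0.1071
  γ=atan2(-0.2245,0.1958)=-0.8536;  ψ=arccos(0.3595)=1.2031;  θ2=γ+ψ≈0.3494
φ3=240.0° → target in arm frame (0.0219, -0.0175)
  A=0.1781, B=-0.2245, C=(l²−L²−A²−y'²−z²)/(2L)=0.1365
  γ=atan2(-0.2245,0.1781)=-0.9001;  ψ=arccos(0.4764)=1.0742;  θ3=γ+ψ≈0.1741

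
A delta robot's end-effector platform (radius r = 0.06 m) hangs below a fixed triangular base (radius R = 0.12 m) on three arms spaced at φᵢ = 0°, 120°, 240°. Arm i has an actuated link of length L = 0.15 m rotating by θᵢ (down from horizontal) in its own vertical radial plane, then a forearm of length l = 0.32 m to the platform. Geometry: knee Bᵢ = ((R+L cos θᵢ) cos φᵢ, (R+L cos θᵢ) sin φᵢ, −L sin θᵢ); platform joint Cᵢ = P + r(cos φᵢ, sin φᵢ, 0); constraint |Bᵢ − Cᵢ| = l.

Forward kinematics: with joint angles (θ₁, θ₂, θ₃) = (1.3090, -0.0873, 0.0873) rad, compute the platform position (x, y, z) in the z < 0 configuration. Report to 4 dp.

(-0.2054, 0.0175, -0.2427)

arm 1 at φ=0.0°: (R−r)+L cos θ1 = 0.0988;  S1 = (0.0988, 0.0000, -0.1449)
φ2=120.0°: virtual centre (-0.1047, 0.1814, 0.0131), radius l
arm 3 at φ=240.0°: (R−r)+L cos θ3 = 0.2094;  S3 = (-0.1047, -0.1814, -0.0131)
subtract pairs → two planes through P
[-0.4071 0.3627 0.3159]·P = 0.0133;  [-0.4071 -0.3627 0.2636]·P = 0.0133
det = 0.2953;  x = -0.0326+0.7119z,  y = 0.0000+-0.0721z
into |P−S₁|² = l²: 1.5119z² + 0.1027z + -0.0641 = 0;  Δ = 0.3984;  z = -0.2427 or 0.1748 → z<0 root = -0.2427
x = -0.2054, y = 0.0175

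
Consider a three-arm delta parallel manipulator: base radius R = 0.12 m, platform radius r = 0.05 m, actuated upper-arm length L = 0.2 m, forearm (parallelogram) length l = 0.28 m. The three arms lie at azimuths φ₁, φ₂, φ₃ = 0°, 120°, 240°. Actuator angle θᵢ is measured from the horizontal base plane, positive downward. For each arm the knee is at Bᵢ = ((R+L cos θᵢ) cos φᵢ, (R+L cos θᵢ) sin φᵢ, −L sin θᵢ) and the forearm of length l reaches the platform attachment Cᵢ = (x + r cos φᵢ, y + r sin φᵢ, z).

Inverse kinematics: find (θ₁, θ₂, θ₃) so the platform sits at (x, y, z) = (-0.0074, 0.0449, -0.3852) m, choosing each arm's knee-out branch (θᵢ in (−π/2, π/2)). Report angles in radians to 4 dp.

rotate P by −φ1: (-0.0074, 0.0449, -0.3852)
  e−x'=0.0774;  (l²−L²−(e−x')²−y'²−z²)/2L = -0.2950
  √(A²+B²)=0.3929;  θ1 = -1.3725+2.4200 ≈ 1.0475
arm 2 (φ=120.0°): x'=0.0426, y'=-0.0160
  A=0.0274, B=-0.3852, C=(l²−L²−A²−y'²−z²)/(2L)=-0.2775
  θ2 = atan2(B,A) + arccos(C/0.3862) = 0.8727
rotate P by −φ3: (-0.0352, -0.0289, -0.3852)
  A=0.1052, B=-0.3852, C=(l²−L²−A²−y'²−z²)/(2L)=-0.3047
  √(A²+B²)=0.3993;  θ3 = -1.3042+2.4388 ≈ 1.1346

θ₁ = 1.0475, θ₂ = 0.8727, θ₃ = 1.1346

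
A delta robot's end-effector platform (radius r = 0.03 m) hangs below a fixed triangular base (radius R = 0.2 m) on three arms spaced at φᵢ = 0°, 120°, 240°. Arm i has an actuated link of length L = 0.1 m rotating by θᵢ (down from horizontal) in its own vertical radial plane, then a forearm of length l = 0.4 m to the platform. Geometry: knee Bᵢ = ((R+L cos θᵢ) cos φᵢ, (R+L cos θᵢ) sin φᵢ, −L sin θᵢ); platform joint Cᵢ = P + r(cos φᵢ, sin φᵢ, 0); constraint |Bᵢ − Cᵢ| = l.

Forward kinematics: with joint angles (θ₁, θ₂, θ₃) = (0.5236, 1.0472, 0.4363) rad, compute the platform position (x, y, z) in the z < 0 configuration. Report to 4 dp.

(0.0242, -0.0572, -0.3705)

S1 = (0.2566·cos0.0°, 0.2566·sin0.0°, -0.0500) = (0.2566, 0.0000, -0.0500)
φ2=120.0°: virtual centre (-0.1100, 0.1905, -0.0866), radius l
S3 = (0.2606·cos240.0°, 0.2606·sin240.0°, -0.0423) = (-0.1303, -0.2257, -0.0423)
|S₂|²−|S₁|² = -0.0124;  |S₃|²−|S₁|² = 0.0014
plane₁₂: -0.7332x+0.3811y+-0.0732z = -0.0124
det = 0.6259;  x = 0.0081+-0.0434z,  y = -0.0170+0.1087z
into |P−S₁|² = l²: 1.0137z² + 0.1179z + -0.0955 = 0;  Δ = 0.4010;  z = -0.3705 or 0.2542 → z<0 root = -0.3705
x = 0.0242, y = -0.0572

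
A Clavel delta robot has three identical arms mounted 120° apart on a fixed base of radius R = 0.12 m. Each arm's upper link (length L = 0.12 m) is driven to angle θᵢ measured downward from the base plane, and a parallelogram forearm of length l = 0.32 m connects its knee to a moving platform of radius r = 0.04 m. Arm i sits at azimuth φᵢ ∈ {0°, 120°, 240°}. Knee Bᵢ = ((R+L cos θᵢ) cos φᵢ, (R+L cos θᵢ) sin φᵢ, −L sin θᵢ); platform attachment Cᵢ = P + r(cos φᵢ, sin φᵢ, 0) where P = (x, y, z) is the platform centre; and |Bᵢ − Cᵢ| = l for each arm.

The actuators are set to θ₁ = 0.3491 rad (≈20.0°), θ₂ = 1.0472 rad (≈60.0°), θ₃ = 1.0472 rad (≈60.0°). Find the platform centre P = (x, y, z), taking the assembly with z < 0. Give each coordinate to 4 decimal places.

(0.0991, 0.0000, -0.3470)

arm 1 at φ=0.0°: e+L cos θ1 = 0.1928;  S1 = (0.1928, 0.0000, -0.0410)
φ2=120.0°: virtual centre (-0.0700, 0.1212, -0.1039), radius l
S3 = (0.1400·cos240.0°, 0.1400·sin240.0°, -0.1039) = (-0.0700, -0.1212, -0.1039)
eliminate P² terms by subtracting sphere 1 from 2 and 3
plane₁₂: -0.5255x+0.2425y+-0.1258z = -0.0084
det = 0.2549;  x = 0.0161+-0.2393z,  y = 0.0000+0.0000z
into |P−S₁|² = l²: 1.0573z² + 0.1667z + -0.0695 = 0;  Δ = 0.3217;  z = -0.3470 or 0.1894 → z<0 root = -0.3470
x = 0.0991, y = 0.0000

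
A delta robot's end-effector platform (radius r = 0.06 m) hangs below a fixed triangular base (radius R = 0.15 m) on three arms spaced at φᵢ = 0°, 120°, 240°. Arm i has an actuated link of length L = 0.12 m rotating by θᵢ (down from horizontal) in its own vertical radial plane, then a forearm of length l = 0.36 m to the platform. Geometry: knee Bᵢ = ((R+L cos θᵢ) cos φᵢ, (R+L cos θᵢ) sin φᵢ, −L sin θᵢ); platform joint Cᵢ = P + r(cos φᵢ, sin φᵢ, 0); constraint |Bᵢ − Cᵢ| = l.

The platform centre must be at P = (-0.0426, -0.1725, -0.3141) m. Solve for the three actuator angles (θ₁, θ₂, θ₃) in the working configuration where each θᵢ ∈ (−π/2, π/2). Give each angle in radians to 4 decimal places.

θ₁ = 0.7853, θ₂ = 1.1343, θ₃ = -0.3492

arm 1 (φ=0.0°): x'=-0.0426, y'=-0.1725
  A cos θ + B sin θ = C:  0.1326·cos θ + -0.3141·sin θ = -0.1283
  √(A²+B²)=0.3409;  θ1 = -1.1713+1.9567 ≈ 0.7853
rotate P by −φ2: (-0.1281, 0.1231, -0.3141)
  A cos θ + B sin θ = C:  0.2181·cos θ + -0.3141·sin θ = -0.1924
  √(A²+B²)=0.3824;  θ2 = -0.9639+2.0982 ≈ 1.1343
arm 3 (φ=240.0°): x'=0.1707, y'=0.0494
  e−x'=-0.0807;  (l²−L²−(e−x')²−y'²−z²)/2L = 0.0316
  √(A²+B²)=0.3243;  θ3 = -1.8222+1.4731 ≈ -0.3492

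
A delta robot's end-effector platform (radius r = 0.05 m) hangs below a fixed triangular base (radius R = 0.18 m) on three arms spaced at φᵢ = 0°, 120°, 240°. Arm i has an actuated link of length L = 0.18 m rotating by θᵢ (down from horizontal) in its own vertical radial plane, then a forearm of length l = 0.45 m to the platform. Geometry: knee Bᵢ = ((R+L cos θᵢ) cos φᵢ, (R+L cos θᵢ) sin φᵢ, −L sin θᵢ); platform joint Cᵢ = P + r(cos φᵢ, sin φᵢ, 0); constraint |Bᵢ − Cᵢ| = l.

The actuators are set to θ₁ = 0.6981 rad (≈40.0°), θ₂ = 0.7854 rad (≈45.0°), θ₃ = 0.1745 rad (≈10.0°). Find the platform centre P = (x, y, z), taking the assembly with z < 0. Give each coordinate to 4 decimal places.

(-0.0379, -0.0961, -0.4315)

arm 1 at φ=0.0°: ρ1 = 0.2679;  centre 1 = (0.2679, 0.0000, -0.1157)
centre 2 = (0.2573·cos120.0°, 0.2573·sin120.0°, -0.1273) = (-0.1286, 0.2228, -0.1273)
centre 3 = (0.3073·cos240.0°, 0.3073·sin240.0°, -0.0313) = (-0.1536, -0.2661, -0.0313)
|centre ₂|²−|centre ₁|² = -0.0028;  |centre ₃|²−|centre ₁|² = 0.0102
[-0.7931 0.4456 -0.0232]·P = -0.0028;  [-0.8430 -0.5322 0.1689]·P = 0.0102
Cramer: x(z) = -0.0039+0.0789z;  y(z) = -0.0131+0.1924z
quadratic in z: (1.0432)z²+(0.1835)z+(-0.1151)=0, √Δ=0.7169 → z ∈ {-0.4315, 0.2556}; z = -0.4315 (taking z<0)
x = -0.0379, y = -0.0961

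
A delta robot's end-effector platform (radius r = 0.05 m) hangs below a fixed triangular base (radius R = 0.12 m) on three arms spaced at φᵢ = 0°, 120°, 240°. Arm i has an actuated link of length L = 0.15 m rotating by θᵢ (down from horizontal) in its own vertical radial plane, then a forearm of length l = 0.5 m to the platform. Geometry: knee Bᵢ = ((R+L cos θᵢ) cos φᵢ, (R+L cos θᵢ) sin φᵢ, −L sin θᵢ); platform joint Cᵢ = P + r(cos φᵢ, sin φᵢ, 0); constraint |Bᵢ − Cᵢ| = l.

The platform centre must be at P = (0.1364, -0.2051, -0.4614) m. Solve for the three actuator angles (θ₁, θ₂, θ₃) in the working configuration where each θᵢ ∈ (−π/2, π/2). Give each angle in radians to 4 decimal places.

arm 1 (φ=0.0°): x'=0.1364, y'=-0.2051
  A cos θ + B sin θ = C:  -0.0664·cos θ + -0.4614·sin θ = -0.1062
  √(A²+B²)=0.4662;  θ1 = -1.7137+1.8007 ≈ 0.0869
φ2=120.0° → target in arm frame (-0.2458, -0.0156)
  e−x'=0.3158;  (l²−L²−(e−x')²−y'²−z²)/2L = -0.2846
  θ2 = atan2(B,A) + arccos(C/0.5591) = 1.1342
φ3=240.0° → target in arm frame (0.1094, 0.2207)
  e−x'=-0.0394;  (l²−L²−(e−x')²−y'²−z²)/2L = -0.1188
  θ3 = atan2(B,A) + arccos(C/0.4631) = 0.1742

θ₁ = 0.0869, θ₂ = 1.1342, θ₃ = 0.1742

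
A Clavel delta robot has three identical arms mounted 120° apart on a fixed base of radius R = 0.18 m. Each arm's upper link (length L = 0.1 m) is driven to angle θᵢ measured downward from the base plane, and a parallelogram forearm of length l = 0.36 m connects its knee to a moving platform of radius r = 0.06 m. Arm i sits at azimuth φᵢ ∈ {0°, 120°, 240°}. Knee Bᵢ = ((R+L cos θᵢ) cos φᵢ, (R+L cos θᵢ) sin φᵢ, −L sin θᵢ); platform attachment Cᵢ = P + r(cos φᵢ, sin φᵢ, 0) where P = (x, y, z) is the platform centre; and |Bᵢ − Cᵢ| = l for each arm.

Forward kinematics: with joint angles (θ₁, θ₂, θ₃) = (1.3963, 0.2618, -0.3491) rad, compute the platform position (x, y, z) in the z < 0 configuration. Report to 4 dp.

arm 1 at φ=0.0°: e+L cos θ1 = 0.1374;  centre 1 = (0.1374, 0.0000, -0.0985)
φ2=120.0°: virtual centre (-0.1083, 0.1876, -0.0259), radius l
arm 3 at φ=240.0°: e+L cos θ3 = 0.2140;  centre 3 = (-0.1070, -0.1853, 0.0342)
eliminate P² terms by subtracting sphere 1 from 2 and 3
plane₁₂: -0.4913x+0.3751y+0.1452z = 0.0190
Cramer: x(z) = -0.0382+0.4197z;  y(z) = 0.0007+0.1626z
into |P−centre ₁|² = l²: 1.2026z² + 0.0499z + -0.0891 = 0;  Δ = 0.4311;  z = -0.2937 or 0.2522 → z<0 root = -0.2937
x = -0.1614, y = -0.0471

(-0.1614, -0.0471, -0.2937)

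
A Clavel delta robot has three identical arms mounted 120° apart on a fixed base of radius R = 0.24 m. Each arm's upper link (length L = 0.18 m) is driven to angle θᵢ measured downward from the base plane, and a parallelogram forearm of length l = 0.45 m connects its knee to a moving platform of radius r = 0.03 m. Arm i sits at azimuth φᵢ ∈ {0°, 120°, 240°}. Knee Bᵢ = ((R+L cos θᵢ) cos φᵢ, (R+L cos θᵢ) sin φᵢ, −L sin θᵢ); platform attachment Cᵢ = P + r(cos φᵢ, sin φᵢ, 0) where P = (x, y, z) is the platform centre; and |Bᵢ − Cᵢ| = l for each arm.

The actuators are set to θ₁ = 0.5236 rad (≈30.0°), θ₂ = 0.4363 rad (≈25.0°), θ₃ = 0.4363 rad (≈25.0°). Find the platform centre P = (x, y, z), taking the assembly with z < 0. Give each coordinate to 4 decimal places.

φ1=0.0°: virtual centre (0.3659, 0.0000, -0.0900), radius l
arm 2 at φ=120.0°: e+L cos θ2 = 0.3731;  O2 = (-0.1866, 0.3231, -0.0761)
φ3=240.0°: virtual centre (-0.1866, -0.3231, -0.0761), radius l
subtract pairs → two planes through P
plane₁₂: -1.1049x+0.6463y+0.0279z = 0.0030
det = 1.4282;  x = -0.0028+0.0252z,  y = 0.0000+0.0000z
quadratic in z: (1.0006)z²+(0.1614)z+(-0.0585)=0, √Δ=0.5101 → z ∈ {-0.3355, 0.1742}; z = -0.3355 (taking z<0)
x = -0.0112, y = 0.0000

(-0.0112, 0.0000, -0.3355)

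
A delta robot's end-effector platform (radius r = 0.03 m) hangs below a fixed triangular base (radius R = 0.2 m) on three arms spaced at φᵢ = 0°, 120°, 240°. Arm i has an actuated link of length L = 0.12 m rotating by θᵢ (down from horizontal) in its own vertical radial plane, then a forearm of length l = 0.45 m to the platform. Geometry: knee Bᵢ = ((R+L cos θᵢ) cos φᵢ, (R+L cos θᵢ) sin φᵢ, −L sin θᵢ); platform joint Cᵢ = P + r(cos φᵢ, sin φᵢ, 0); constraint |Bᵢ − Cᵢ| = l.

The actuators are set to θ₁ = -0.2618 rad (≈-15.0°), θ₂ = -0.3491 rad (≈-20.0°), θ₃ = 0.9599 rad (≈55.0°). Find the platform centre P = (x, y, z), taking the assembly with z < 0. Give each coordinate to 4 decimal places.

(0.0648, 0.1247, -0.3405)

arm 1 at φ=0.0°: e+L cos θ1 = 0.2859;  S1 = (0.2859, 0.0000, 0.0311)
φ2=120.0°: virtual centre (-0.1414, 0.2449, 0.0410), radius l
arm 3 at φ=240.0°: e+L cos θ3 = 0.2388;  S3 = (-0.1194, -0.2068, -0.0983)
|S₂|²−|S₁|² = -0.0011;  |S₃|²−|S₁|² = -0.0160
[-0.8546 0.4898 0.0200]·P = -0.0011;  [-0.8107 -0.4137 -0.2587]·P = -0.0160
Cramer: x(z) = 0.0110-0.1578z;  y(z) = 0.0171-0.3161z
into |P−S₁|² = l²: 1.1249z² + 0.0138z + -0.1257 = 0;  Δ = 0.5657;  z = -0.3405 or 0.3282 → z<0 root = -0.3405
x = 0.0648, y = 0.1247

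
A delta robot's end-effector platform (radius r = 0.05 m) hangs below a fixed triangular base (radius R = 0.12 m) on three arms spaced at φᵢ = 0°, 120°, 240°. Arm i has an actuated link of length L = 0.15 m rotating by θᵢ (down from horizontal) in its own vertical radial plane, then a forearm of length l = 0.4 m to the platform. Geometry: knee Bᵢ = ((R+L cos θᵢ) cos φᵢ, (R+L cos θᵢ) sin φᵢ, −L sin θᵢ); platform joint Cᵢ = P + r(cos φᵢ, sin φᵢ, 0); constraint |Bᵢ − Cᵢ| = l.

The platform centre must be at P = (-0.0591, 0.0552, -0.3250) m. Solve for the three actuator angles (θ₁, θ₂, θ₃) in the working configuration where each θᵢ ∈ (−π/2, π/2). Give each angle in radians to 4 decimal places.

θ₁ = 0.2619, θ₂ = -0.3490, θ₃ = 0.0873

arm 1 (φ=0.0°): x'=-0.0591, y'=0.0552
  e−x'=0.1291;  (l²−L²−(e−x')²−y'²−z²)/2L = 0.0405
  γ=atan2(-0.3250,0.1291)=-1.1927;  ψ=arccos(0.1159)=1.4546;  θ1=γ+ψ≈0.2619
φ2=120.0° → target in arm frame (0.0774, 0.0236)
  A=-0.0074, B=-0.3250, C=(l²−L²−A²−y'²−z²)/(2L)=0.1042
  θ2 = atan2(B,A) + arccos(C/0.3251) = -0.3490
arm 3 (φ=240.0°): x'=-0.0183, y'=-0.0788
  A cos θ + B sin θ = C:  0.0883·cos θ + -0.3250·sin θ = 0.0596
  √(A²+B²)=0.3368;  θ3 = -1.3056+1.3929 ≈ 0.0873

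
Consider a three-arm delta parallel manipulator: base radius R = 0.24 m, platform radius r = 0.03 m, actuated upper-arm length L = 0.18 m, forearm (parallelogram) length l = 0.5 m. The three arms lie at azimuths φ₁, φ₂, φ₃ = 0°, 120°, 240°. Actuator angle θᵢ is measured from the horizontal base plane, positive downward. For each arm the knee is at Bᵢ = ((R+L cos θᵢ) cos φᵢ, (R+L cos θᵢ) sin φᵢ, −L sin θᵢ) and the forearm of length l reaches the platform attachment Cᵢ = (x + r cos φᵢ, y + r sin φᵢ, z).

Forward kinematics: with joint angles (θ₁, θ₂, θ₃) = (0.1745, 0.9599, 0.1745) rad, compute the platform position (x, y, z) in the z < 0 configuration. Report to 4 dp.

(0.0606, -0.1050, -0.3949)

φ1=0.0°: virtual centre (0.3873, 0.0000, -0.0313), radius l
arm 2 at φ=120.0°: ρ2 = 0.3132;  O2 = (-0.1566, 0.2713, -0.1474)
φ3=240.0°: virtual centre (-0.1936, -0.3354, -0.0313), radius l
|O₂|²−|O₁|² = -0.0311;  |O₃|²−|O₁|² = 0.0000
linear system: -1.0878x+0.5426y = -0.0311−-0.2324z; -1.1618x+-0.6708y = 0.0000−0.0000z
det = 1.3600;  x = 0.0153+-0.1146z,  y = -0.0266+0.1985z
sphere 1 gives Az²+Bz+C=0 with A=1.0525, B=0.1372, C=-0.1100;  B²−4AC=0.4819;  roots -0.3949, 0.2646;  negative root z = -0.3949
x = 0.0606, y = -0.1050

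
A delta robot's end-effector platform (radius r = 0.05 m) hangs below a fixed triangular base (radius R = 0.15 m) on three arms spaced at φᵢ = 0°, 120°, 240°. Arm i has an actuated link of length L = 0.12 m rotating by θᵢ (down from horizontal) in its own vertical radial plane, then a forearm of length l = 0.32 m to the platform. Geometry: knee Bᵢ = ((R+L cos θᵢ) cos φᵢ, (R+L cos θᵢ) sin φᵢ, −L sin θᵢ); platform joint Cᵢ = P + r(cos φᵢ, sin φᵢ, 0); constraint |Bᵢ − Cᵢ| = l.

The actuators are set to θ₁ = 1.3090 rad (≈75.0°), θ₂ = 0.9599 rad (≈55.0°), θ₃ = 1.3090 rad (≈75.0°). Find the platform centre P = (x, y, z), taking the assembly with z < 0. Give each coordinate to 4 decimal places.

(-0.0229, 0.0396, -0.3937)

centre 1 = (0.1311·cos0.0°, 0.1311·sin0.0°, -0.1159) = (0.1311, 0.0000, -0.1159)
φ2=120.0°: virtual centre (-0.0844, 0.1462, -0.0983), radius l
φ3=240.0°: virtual centre (-0.0655, -0.1135, -0.1159), radius l
|centre ₂|²−|centre ₁|² = 0.0076;  |centre ₃|²−|centre ₁|² = 0.0000
linear system: -0.4309x+0.2924y = 0.0076−0.0352z; -0.3932x+-0.2270y = 0.0000−0.0000z
det = 0.2128;  x = -0.0081+0.0376z,  y = 0.0140+-0.0651z
into |P−centre ₁|² = l²: 1.0056z² + 0.2195z + -0.0694 = 0;  Δ = 0.3274;  z = -0.3937 or 0.1753 → z<0 root = -0.3937
x = -0.0229, y = 0.0396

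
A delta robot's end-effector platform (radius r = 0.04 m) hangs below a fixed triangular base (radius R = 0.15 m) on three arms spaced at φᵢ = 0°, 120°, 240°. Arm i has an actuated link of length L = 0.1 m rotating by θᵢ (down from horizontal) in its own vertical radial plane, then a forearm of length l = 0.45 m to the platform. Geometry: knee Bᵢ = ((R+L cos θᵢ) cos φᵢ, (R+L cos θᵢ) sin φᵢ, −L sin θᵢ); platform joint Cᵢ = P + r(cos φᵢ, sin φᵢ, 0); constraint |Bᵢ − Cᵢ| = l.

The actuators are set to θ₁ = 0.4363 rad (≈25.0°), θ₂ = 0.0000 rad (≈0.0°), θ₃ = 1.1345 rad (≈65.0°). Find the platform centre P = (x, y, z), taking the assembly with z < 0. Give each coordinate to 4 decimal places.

φ1=0.0°: virtual centre (0.2006, 0.0000, -0.0423), radius l
centre 2 = (0.2100·cos120.0°, 0.2100·sin120.0°, 0.0000) = (-0.1050, 0.1819, 0.0000)
arm 3 at φ=240.0°: e+L cos θ3 = 0.1523;  centre 3 = (-0.0761, -0.1319, -0.0906)
subtract pairs → two planes through P
[-0.6113 0.3637 0.0845]·P = 0.0021;  [-0.5535 -0.2637 -0.0967]·P = -0.0106
det = 0.3625;  x = 0.0092+-0.0356z,  y = 0.0211+-0.2922z
sphere 1 gives Az²+Bz+C=0 with A=1.0866, B=0.0858, C=-0.1636;  B²−4AC=0.7185;  roots -0.4295, 0.3506;  negative root z = -0.4295
x = 0.0245, y = 0.1466

(0.0245, 0.1466, -0.4295)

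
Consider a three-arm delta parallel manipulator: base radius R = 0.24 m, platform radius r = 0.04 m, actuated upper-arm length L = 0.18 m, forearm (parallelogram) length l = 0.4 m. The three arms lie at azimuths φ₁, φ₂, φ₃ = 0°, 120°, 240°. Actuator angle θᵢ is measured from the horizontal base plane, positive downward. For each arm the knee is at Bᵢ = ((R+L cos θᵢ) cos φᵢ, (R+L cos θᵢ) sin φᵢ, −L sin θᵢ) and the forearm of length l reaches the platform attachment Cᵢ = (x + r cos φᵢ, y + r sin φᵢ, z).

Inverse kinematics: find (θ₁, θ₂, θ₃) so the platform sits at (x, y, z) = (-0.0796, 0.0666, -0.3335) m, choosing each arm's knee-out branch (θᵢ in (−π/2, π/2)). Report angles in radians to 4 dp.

θ₁ = 1.1342, θ₂ = 0.2616, θ₃ = 0.8726

arm 1 (φ=0.0°): x'=-0.0796, y'=0.0666
  e−x'=0.2796;  (l²−L²−(e−x')²−y'²−z²)/2L = -0.1840
  √(A²+B²)=0.4352;  θ1 = -0.8731+2.0073 ≈ 1.1342
rotate P by −φ2: (0.0975, 0.0356, -0.3335)
  e−x'=0.1025;  (l²−L²−(e−x')²−y'²−z²)/2L = 0.0128
  θ2 = atan2(B,A) + arccos(C/0.3489) = 0.2616
φ3=240.0° → target in arm frame (-0.0179, -0.1022)
  A cos θ + B sin θ = C:  0.2179·cos θ + -0.3335·sin θ = -0.1154
  √(A²+B²)=0.3984;  θ3 = -0.9921+1.8647 ≈ 0.8726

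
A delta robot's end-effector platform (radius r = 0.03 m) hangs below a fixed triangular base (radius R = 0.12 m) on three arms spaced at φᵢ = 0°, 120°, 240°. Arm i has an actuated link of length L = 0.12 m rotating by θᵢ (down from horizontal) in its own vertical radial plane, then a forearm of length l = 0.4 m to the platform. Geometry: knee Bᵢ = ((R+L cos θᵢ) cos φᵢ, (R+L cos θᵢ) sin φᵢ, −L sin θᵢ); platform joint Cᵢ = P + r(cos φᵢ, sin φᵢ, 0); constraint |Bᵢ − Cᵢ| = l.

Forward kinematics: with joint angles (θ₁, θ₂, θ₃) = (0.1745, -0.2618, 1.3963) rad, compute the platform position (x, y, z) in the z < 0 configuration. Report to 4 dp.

(0.0730, 0.2210, -0.3256)

arm 1 at φ=0.0°: ρ1 = 0.2082;  S1 = (0.2082, 0.0000, -0.0208)
arm 2 at φ=120.0°: ρ2 = 0.2059;  S2 = (-0.1030, 0.1783, 0.0311)
arm 3 at φ=240.0°: ρ3 = 0.1108;  S3 = (-0.0554, -0.0960, -0.1182)
|S₂|²−|S₁|² = -0.0004;  |S₃|²−|S₁|² = -0.0175
[-0.6223 0.3566 0.1038]·P = -0.0004;  [-0.5272 -0.1920 -0.1947]·P = -0.0175
det = 0.3075;  x = 0.0206+-0.1610z,  y = 0.0348+-0.5720z
into |P−S₁|² = l²: 1.3531z² + 0.0623z + -0.1232 = 0;  Δ = 0.6705;  z = -0.3256 or 0.2796 → z<0 root = -0.3256
x = 0.0730, y = 0.2210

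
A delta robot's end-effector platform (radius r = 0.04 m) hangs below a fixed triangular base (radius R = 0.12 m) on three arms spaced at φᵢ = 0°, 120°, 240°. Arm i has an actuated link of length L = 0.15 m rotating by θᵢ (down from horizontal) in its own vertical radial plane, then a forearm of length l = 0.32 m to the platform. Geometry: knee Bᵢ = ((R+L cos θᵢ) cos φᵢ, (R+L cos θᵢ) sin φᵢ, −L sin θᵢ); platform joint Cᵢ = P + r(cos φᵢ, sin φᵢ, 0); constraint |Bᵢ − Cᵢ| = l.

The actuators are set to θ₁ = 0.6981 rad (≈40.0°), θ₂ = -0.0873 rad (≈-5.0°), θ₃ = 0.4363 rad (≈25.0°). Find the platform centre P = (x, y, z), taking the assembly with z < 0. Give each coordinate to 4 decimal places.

arm 1 at φ=0.0°: e+L cos θ1 = 0.1949;  S1 = (0.1949, 0.0000, -0.0964)
φ2=120.0°: virtual centre (-0.1147, 0.1987, 0.0131), radius l
φ3=240.0°: virtual centre (-0.1080, -0.1870, -0.0634), radius l
subtract pairs → two planes through P
plane₁₂: -0.6192x+0.3974y+0.2190z = 0.0055
det = 0.4723;  x = -0.0072+0.2290z,  y = 0.0027+-0.1942z
into |P−S₁|² = l²: 1.0902z² + 0.0992z + -0.0522 = 0;  Δ = 0.2377;  z = -0.2691 or 0.1781 → z<0 root = -0.2691
x = -0.0688, y = 0.0549

(-0.0688, 0.0549, -0.2691)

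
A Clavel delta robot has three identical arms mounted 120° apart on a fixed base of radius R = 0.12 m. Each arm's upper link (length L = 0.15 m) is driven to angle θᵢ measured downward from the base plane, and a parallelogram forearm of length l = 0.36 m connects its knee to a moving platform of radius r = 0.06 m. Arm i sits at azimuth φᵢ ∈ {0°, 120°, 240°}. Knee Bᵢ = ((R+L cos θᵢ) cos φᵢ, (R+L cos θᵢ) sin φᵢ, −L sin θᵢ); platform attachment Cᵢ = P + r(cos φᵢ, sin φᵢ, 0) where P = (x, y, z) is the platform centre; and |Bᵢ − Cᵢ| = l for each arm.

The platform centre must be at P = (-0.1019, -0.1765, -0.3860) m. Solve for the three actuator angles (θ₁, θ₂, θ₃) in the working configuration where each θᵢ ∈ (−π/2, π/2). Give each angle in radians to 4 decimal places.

θ₁ = 1.3087, θ₂ = 1.3087, θ₃ = 0.1744

rotate P by −φ1: (-0.1019, -0.1765, -0.3860)
  A=0.1619, B=-0.3860, C=(l²−L²−A²−y'²−z²)/(2L)=-0.3309
  γ=atan2(-0.3860,0.1619)=-1.1737;  ψ=arccos(-0.7905)=2.4823;  θ1=γ+ψ≈1.3087
arm 2 (φ=120.0°): x'=-0.1019, y'=0.1765
  e−x'=0.1619;  (l²−L²−(e−x')²−y'²−z²)/2L = -0.3309
  √(A²+B²)=0.4186;  θ2 = -1.1736+2.4823 ≈ 1.3087
arm 3 (φ=240.0°): x'=0.2038, y'=0.0000
  e−x'=-0.1438;  (l²−L²−(e−x')²−y'²−z²)/2L = -0.2086
  √(A²+B²)=0.4119;  θ3 = -1.9274+2.1018 ≈ 0.1744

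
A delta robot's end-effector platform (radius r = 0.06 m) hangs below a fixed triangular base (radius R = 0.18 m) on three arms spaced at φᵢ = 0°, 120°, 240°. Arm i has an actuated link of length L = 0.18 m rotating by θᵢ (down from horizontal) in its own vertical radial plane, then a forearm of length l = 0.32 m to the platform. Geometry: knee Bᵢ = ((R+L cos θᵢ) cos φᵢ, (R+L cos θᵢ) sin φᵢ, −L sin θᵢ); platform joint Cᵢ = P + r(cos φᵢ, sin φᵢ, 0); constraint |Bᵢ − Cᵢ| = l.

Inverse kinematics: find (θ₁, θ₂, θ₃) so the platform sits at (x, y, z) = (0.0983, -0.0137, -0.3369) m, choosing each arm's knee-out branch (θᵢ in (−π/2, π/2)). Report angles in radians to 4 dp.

θ₁ = 0.4362, θ₂ = 1.1346, θ₃ = 1.0470

rotate P by −φ1: (0.0983, -0.0137, -0.3369)
  A cos θ + B sin θ = C:  0.0217·cos θ + -0.3369·sin θ = -0.1227
  γ=atan2(-0.3369,0.0217)=-1.5065;  ψ=arccos(-0.3634)=1.9427;  θ1=γ+ψ≈0.4362
rotate P by −φ2: (-0.0610, -0.0783, -0.3369)
  A=0.1810, B=-0.3369, C=(l²−L²−A²−y'²−z²)/(2L)=-0.2289
  √(A²+B²)=0.3824;  θ2 = -1.0778+2.2124 ≈ 1.1346
φ3=240.0° → target in arm frame (-0.0373, 0.0920)
  A=0.1573, B=-0.3369, C=(l²−L²−A²−y'²−z²)/(2L)=-0.2131
  √(A²+B²)=0.3718;  θ3 = -1.1340+2.1810 ≈ 1.0470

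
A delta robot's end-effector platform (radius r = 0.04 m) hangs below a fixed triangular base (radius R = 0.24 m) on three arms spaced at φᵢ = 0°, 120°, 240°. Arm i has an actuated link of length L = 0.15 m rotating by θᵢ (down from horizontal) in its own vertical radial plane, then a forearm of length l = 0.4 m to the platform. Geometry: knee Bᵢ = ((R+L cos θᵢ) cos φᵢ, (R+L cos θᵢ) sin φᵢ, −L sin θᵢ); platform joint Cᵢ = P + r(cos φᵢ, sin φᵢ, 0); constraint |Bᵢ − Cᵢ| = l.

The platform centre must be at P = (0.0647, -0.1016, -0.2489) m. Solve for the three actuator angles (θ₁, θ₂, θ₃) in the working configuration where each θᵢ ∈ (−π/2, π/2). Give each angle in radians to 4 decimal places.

rotate P by −φ1: (0.0647, -0.1016, -0.2489)
  e−x'=0.1353;  (l²−L²−(e−x')²−y'²−z²)/2L = 0.1564
  θ1 = atan2(B,A) + arccos(C/0.2833) = -0.0869
rotate P by −φ2: (-0.1203, -0.0052, -0.2489)
  A cos θ + B sin θ = C:  0.3203·cos θ + -0.2489·sin θ = -0.0903
  θ2 = atan2(B,A) + arccos(C/0.4057) = 1.1348
rotate P by −φ3: (0.0556, 0.1068, -0.2489)
  e−x'=0.1444;  (l²−L²−(e−x')²−y'²−z²)/2L = 0.1443
  γ=atan2(-0.2489,0.1444)=-1.0452;  ψ=arccos(0.5016)=1.0454;  θ3=γ+ψ≈0.0002

θ₁ = -0.0869, θ₂ = 1.1348, θ₃ = 0.0002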